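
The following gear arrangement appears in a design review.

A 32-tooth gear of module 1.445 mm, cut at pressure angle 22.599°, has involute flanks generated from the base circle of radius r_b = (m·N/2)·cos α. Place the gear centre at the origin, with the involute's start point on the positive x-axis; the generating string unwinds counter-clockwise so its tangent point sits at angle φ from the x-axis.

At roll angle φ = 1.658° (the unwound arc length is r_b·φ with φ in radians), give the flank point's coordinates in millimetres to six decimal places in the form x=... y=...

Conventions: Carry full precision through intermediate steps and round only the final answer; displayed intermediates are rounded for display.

x=21.353710 y=0.000172

topology: single-mesh involute geometry — m = 1.445, N = 32
pitch radius r_p = m·N/2 = 1.445·32/2 = 23.120000
base radius r_b = r_p·cos α = 23.120000·cos 22.599° = 21.344775
roll angle φ = 1.658° = 0.02893756 rad
x = r_b·(cos φ + φ·sin φ) = 21.353710
y = r_b·(sin φ − φ·cos φ) = 0.000172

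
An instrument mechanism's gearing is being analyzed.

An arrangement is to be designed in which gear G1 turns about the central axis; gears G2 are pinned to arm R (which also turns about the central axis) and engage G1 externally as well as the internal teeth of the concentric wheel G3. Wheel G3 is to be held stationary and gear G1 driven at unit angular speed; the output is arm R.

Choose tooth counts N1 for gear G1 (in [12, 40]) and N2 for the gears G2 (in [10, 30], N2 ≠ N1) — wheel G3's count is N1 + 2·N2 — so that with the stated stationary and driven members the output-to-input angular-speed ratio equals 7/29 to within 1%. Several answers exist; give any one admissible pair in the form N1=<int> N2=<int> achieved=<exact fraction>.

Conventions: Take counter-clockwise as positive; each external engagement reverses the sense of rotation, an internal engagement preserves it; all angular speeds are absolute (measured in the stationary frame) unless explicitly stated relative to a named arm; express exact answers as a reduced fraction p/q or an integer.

planetary set to be sized for 7/29 (Willis relation)
Willis with ω_ring = 0: ω_arm/ω_sun = N1/(N1+N3); set equal to 7/29  ⇒  N3/N1 = 1/(7/29) − 1 = 22/7
N3 = N1 + 2·N2  ⇒  N2/N1 = (N3/N1 − 1)/2 = (22/7 − 1)/2 = 15/14
smallest multiple with N1 ≥ 12 and N2 ≥ 10: k = 1  ⇒  N1 = 1·14 = 14, N2 = 1·15 = 15 (N1 ≤ 40, N2 ≤ 30, N2 ≠ N1 ✓), N3 = 14 + 2·15 = 44
check: N1/(N1+N3) with N1 = 14, N3 = 44 gives 7/29; |achieved − target| = 0 ≤ 7/2900 ✓

N1=14 N2=15 achieved=7/29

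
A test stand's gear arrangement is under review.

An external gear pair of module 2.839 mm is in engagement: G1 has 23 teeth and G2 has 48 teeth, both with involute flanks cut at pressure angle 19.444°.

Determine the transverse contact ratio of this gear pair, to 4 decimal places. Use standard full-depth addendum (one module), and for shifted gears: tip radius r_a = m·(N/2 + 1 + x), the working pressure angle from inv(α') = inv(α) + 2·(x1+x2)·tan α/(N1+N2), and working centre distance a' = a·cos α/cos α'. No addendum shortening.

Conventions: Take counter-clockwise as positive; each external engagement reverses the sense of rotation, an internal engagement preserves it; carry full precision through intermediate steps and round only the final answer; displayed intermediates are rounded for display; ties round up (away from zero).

1.6952

class = single-mesh tooth geometry [involute pair 23T × 48T, m = 2.839]
base radii: r_b1 = 30.786468, r_b2 = 64.250020
tip radii: r_a1 = 35.487500, r_a2 = 70.975000
no profile shift: α' = α, a' = a
action lengths: √(r_a1²−r_b1²) = 17.650951, √(r_a2²−r_b2²) = 30.156021
base pitch p_b = π·m·cos α = 8.410308
CR = (17.650951 + 30.156021 − 100.784500·sin 19.44400°)/8.410308 = 1.695216
contact ratio ≈ 1.6952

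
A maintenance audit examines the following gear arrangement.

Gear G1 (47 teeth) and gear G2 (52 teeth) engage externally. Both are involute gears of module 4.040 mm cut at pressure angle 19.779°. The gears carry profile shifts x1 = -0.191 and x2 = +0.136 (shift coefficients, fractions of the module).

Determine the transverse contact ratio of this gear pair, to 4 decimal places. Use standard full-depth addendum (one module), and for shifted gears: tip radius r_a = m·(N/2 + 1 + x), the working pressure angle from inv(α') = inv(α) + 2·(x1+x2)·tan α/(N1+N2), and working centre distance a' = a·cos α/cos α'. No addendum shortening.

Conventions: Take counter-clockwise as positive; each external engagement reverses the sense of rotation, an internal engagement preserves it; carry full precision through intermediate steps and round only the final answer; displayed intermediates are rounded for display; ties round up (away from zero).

topology: single-mesh involute geometry — m = 4.040, 47T/52T pair
base radii: r_b1 = 89.339001, r_b2 = 98.843150
tip radii: r_a1 = 98.208360, r_a2 = 109.629440
inv(α') = inv(19.779°) + 2·(-0.191+0.136)·tan α/(47+52) = 0.01399994  ⇒  α' = 19.60022°
a' = a·cos α / cos α' = 199.9800·cos 19.779°/cos 19.60022° = 199.756833
action lengths: √(r_a1²−r_b1²) = 40.785105, √(r_a2²−r_b2²) = 47.419887
base pitch p_b = π·m·cos α = 11.943266
CR = (40.785105 + 47.419887 − 199.756833·sin 19.60022°)/11.943266 = 1.774683
contact ratio ≈ 1.7747

1.7747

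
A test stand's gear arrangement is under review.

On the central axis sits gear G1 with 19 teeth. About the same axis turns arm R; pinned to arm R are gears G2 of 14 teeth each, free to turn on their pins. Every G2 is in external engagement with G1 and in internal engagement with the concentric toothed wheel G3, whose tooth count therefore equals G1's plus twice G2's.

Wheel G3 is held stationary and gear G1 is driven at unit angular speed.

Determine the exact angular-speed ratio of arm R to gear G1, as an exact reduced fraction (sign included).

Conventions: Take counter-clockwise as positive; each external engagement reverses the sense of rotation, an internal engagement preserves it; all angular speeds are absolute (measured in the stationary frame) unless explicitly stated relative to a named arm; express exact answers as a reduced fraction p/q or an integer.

planetary set (19T centre, 14T on arm, 47T internal) — Willis relation
ring teeth: 19 + 2·14 = 47
19(ω_sun−ω_arm) = −47(ω_ring−ω_arm),  ω_ring = 0, ω_sun = 1
19(1−ω_arm) = −47(0−ω_arm)  ⇒  66·ω_arm = 19  ⇒  ω_arm = 19/66
ω_out/ω_in = 19/66

19/66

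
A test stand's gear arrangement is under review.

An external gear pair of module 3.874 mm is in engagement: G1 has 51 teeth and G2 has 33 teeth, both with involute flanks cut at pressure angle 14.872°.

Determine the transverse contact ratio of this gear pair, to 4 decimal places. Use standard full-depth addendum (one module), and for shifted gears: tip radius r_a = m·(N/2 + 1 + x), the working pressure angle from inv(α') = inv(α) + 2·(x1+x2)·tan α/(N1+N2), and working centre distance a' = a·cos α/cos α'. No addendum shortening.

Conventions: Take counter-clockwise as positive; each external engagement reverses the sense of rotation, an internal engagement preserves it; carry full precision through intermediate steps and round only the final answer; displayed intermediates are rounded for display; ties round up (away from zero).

2.0304

class = single-mesh tooth geometry [involute pair 51T × 33T, m = 3.874]
base radii: r_b1 = 95.477796, r_b2 = 61.779750
tip radii: r_a1 = 102.661000, r_a2 = 67.795000
no profile shift: α' = α, a' = a
action lengths: √(r_a1²−r_b1²) = 37.726270, √(r_a2²−r_b2²) = 27.918175
base pitch p_b = π·m·cos α = 11.762837
CR = (37.726270 + 27.918175 − 162.708000·sin 14.87200°)/11.762837 = 2.030439
contact ratio ≈ 2.0304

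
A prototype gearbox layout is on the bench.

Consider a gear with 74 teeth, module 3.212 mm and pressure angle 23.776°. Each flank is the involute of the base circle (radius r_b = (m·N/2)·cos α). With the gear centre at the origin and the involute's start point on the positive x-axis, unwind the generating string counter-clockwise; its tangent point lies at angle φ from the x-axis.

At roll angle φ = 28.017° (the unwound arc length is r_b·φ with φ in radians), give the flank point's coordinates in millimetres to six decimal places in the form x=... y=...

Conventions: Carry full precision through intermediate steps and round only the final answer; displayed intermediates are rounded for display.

topology: single-mesh involute geometry — m = 3.212, N = 74
pitch radius r_p = m·N/2 = 3.212·74/2 = 118.844000
base radius r_b = r_p·cos α = 118.844000·cos 23.776° = 108.757546
roll angle φ = 28.017° = 0.48898890 rad
x = r_b·(cos φ + φ·sin φ) = 120.993067
y = r_b·(sin φ − φ·cos φ) = 4.138234

x=120.993067 y=4.138234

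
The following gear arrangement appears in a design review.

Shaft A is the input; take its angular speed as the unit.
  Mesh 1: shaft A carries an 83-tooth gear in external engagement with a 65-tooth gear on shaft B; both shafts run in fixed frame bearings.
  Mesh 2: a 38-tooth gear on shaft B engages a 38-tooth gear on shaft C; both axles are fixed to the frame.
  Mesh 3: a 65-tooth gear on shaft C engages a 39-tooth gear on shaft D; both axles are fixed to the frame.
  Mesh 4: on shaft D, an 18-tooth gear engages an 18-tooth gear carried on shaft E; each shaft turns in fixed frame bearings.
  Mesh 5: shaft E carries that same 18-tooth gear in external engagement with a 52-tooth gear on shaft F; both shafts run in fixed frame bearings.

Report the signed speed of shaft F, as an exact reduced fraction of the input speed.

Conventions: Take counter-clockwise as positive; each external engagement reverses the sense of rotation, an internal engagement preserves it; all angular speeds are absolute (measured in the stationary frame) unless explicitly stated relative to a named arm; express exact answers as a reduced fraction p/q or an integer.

-249/338

5-mesh fixed-axis compound train (all bearings frame-fixed)
mesh 1 [83T→65T]: |ω|/ω_in = 1×83/65 = 83/65, sense flips to −
mesh 2 [38T→38T]: |ω|/ω_in = (83/65)×38/38 = 83/65, sense flips to +
mesh 3 [65T→39T]: |ω|/ω_in = (83/65)×65/39 = 83/39, sense flips to −
mesh 4 [18T→18T]: |ω|/ω_in = (83/39)×18/18 = 83/39, sense flips to +
mesh 5 [18T→52T]: |ω|/ω_in = (83/39)×18/52 = 249/338, sense flips to −
signed output speed (× input speed) = -249/338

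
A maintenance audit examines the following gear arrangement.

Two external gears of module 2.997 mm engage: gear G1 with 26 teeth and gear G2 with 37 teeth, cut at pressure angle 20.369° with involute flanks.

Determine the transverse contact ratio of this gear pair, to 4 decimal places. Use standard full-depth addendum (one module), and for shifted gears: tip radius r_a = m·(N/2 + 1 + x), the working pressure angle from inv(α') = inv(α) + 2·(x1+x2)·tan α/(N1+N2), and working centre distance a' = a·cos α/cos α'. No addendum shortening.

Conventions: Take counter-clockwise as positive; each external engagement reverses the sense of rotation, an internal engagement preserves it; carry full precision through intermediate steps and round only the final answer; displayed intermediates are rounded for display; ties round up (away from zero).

class = single-mesh tooth geometry [involute pair 26T × 37T, m = 2.997]
base radii: r_b1 = 36.524786, r_b2 = 51.977580
tip radii: r_a1 = 41.958000, r_a2 = 58.441500
no profile shift: α' = α, a' = a
action lengths: √(r_a1²−r_b1²) = 20.649788, √(r_a2²−r_b2²) = 26.715914
base pitch p_b = π·m·cos α = 8.826615
CR = (20.649788 + 26.715914 − 94.405500·sin 20.36900°)/8.826615 = 1.643491
contact ratio ≈ 1.6435

1.6435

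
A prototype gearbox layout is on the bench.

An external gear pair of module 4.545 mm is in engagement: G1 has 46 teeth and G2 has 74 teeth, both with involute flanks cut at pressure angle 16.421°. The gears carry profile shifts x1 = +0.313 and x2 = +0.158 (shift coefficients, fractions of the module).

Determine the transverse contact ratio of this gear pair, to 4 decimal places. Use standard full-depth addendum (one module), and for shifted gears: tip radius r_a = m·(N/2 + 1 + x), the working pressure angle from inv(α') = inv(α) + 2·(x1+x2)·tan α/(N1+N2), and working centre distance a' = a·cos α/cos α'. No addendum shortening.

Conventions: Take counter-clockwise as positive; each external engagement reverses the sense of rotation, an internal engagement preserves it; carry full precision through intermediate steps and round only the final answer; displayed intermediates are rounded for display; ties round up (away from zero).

topology: single-mesh involute geometry — m = 4.545, 46T/74T pair
base radii: r_b1 = 100.271062, r_b2 = 161.305621
tip radii: r_a1 = 110.502585, r_a2 = 173.428110
inv(α') = inv(16.421°) + 2·(+0.313+0.158)·tan α/(46+74) = 0.01042731  ⇒  α' = 17.81723°
a' = a·cos α / cos α' = 272.7000·cos 16.421°/cos 17.81723° = 274.754630
action lengths: √(r_a1²−r_b1²) = 46.438512, √(r_a2²−r_b2²) = 63.700909
base pitch p_b = π·m·cos α = 13.696123
CR = (46.438512 + 63.700909 − 274.754630·sin 17.81723°)/13.696123 = 1.903425
contact ratio ≈ 1.9034

1.9034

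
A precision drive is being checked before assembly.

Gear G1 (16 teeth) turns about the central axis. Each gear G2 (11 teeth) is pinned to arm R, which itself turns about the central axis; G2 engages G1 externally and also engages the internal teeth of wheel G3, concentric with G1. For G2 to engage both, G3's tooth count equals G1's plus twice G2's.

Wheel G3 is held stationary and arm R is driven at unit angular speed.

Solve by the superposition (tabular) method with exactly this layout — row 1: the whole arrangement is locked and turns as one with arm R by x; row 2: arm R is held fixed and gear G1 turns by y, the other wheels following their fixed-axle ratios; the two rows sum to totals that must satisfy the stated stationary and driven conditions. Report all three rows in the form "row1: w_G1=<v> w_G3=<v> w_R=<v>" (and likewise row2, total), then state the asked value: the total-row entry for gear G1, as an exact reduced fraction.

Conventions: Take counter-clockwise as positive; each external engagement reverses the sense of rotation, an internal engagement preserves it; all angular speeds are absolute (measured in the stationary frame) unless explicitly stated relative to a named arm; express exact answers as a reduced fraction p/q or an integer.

recognized (axles ride arm R): planetary set, 16/11/38 teeth
row 1: whole set turns with the arm by x
row 2: sun turns y, ring = −(16/38)·y, arm 0
boundary: total ω_ring = x − (16/38)·y = 0 and total ω_arm = x = 1  ⇒  y = 19/8, x = 1
row 2 ring = −(16/38)·19/8 = -1
totals (row 1 + row 2): sun 1 + 19/8 = 27/8, ring 1 + (-1) = 0, arm 1 + 0 = 1
asked cell (total, sun) = 27/8

row1: w_G1=1 w_G3=1 w_R=1
row2: w_G1=19/8 w_G3=-1 w_R=0
total: w_G1=27/8 w_G3=0 w_R=1
asked value: 27/8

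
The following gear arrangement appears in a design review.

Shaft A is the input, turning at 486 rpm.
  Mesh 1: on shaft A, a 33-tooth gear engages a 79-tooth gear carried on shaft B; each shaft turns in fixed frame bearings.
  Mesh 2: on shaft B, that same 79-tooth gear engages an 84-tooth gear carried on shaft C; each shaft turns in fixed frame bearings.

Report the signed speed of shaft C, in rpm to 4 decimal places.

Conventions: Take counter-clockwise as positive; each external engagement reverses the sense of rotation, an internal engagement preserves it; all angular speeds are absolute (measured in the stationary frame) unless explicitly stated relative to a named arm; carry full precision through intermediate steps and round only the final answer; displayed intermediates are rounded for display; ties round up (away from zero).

2-mesh fixed-axis compound train (all bearings frame-fixed)
mesh 1 [33T→79T]: ω = 486.0000×33/79 = 203.0127 rpm, sense flips to −
mesh 2 [79T→84T]: ω = 203.0127×79/84 = 190.9286 rpm, sense flips to +
signed output speed = +190.9286 rpm

+190.9286 rpm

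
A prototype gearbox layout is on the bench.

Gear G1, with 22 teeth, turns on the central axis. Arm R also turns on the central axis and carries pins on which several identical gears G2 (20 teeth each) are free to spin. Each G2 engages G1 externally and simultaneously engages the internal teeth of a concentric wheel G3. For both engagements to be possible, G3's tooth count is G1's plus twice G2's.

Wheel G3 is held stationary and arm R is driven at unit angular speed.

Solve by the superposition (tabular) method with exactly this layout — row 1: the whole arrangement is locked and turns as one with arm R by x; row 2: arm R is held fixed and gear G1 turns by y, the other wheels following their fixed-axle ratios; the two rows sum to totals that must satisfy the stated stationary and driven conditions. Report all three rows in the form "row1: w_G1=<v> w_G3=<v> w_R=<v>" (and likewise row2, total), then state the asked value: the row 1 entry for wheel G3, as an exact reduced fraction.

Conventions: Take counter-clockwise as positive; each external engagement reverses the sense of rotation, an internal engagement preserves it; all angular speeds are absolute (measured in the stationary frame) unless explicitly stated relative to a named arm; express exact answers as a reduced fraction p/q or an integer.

row1: w_G1=1 w_G3=1 w_R=1
row2: w_G1=31/11 w_G3=-1 w_R=0
total: w_G1=42/11 w_G3=0 w_R=1
asked value: 1

recognized (axles ride arm R): planetary set, 22/20/62 teeth
superposition row 1 [locked train]: every member turns x
row 2 — arm fixed, fixed-axis ratios: sun y, ring −(22/62)·y, arm 0
boundary: total ω_ring = x − (22/62)·y = 0 and total ω_arm = x = 1  ⇒  y = 31/11, x = 1
row 2 ring = −(22/62)·31/11 = -1
totals (row 1 + row 2): sun 1 + 31/11 = 42/11, ring 1 + (-1) = 0, arm 1 + 0 = 1
asked cell (row1, ring) = 1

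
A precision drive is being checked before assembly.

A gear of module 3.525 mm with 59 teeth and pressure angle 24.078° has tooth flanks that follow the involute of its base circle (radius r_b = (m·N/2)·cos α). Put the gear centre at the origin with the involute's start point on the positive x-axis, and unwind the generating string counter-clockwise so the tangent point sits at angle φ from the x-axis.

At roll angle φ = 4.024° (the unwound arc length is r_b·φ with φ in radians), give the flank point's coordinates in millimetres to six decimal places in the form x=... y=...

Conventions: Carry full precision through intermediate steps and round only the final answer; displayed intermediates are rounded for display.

x=95.173499 y=0.010958

single-mesh involute tooth geometry (59T wheel at module 3.525)
pitch radius r_p = m·N/2 = 3.525·59/2 = 103.987500
base radius r_b = r_p·cos α = 103.987500·cos 24.078° = 94.939641
roll angle φ = 4.024° = 0.07023205 rad
x = r_b·(cos φ + φ·sin φ) = 95.173499
y = r_b·(sin φ − φ·cos φ) = 0.010958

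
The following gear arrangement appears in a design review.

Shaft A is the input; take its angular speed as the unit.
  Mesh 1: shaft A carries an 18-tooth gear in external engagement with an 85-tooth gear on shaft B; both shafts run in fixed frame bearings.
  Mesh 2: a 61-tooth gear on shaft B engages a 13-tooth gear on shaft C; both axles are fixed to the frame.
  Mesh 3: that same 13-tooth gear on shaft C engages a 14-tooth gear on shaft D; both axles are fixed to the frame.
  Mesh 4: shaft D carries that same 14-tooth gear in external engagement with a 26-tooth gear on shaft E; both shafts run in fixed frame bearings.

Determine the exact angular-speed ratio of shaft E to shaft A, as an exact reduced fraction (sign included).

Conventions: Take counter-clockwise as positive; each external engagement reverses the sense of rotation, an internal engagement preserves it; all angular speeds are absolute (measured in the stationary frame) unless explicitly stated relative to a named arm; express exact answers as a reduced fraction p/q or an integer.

549/1105

class = fixed-axis compound train [4 meshes; 4 ratios multiply, 4 sense flips]
mesh 1 [18T→85T]: running ratio 18/85, sense −
mesh 2 [61T→13T]: running ratio 1098/1105, sense +
mesh 3 [13T→14T]: running ratio 549/595, sense −
mesh 4 [14T→26T]: running ratio 549/1105, sense +
ω_out/ω_in = 549/1105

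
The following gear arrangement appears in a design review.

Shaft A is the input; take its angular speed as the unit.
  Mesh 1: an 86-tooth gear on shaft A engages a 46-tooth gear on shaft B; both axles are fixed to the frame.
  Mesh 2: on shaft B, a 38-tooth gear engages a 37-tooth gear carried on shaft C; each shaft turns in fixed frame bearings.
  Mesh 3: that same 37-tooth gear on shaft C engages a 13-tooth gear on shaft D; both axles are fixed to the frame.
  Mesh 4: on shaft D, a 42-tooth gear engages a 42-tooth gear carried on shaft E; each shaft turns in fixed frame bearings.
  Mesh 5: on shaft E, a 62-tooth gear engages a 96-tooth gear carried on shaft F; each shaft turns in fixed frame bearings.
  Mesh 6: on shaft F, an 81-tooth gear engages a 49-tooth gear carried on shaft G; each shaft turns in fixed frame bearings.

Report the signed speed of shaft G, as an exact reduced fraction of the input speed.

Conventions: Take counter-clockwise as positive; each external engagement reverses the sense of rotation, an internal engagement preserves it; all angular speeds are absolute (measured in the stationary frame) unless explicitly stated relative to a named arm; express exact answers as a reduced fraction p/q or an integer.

6-mesh fixed-axis compound train (all bearings frame-fixed)
mesh 1 [86T→46T]: |ω|/ω_in = 1×86/46 = 43/23, sense flips to −
mesh 2 [38T→37T]: |ω|/ω_in = (43/23)×38/37 = 1634/851, sense flips to +
mesh 3 [37T→13T]: |ω|/ω_in = (1634/851)×37/13 = 1634/299, sense flips to −
mesh 4 [42T→42T]: |ω|/ω_in = (1634/299)×42/42 = 1634/299, sense flips to +
mesh 5 [62T→96T]: |ω|/ω_in = (1634/299)×62/96 = 25327/7176, sense flips to −
mesh 6 [81T→49T]: |ω|/ω_in = (25327/7176)×81/49 = 683829/117208, sense flips to +
signed output speed (× input speed) = 683829/117208

683829/117208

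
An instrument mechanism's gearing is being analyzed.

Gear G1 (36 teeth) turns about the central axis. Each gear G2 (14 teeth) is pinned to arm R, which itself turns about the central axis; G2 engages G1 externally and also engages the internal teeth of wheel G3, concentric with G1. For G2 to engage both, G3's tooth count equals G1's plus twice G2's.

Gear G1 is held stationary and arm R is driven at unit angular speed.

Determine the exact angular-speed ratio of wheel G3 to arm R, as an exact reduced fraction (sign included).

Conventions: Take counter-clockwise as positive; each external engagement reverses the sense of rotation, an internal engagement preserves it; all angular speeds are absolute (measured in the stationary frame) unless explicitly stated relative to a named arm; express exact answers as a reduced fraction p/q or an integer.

class = planetary set [G3 = 36+2·14 = 64; Willis about the carrier]
ring teeth: 36 + 2·14 = 64
36(ω_sun−ω_arm) = −64(ω_ring−ω_arm),  ω_sun = 0, ω_arm = 1
ω_ring = 1 − (36/64)(0−1) = 25/16
ω_out/ω_in = 25/16

25/16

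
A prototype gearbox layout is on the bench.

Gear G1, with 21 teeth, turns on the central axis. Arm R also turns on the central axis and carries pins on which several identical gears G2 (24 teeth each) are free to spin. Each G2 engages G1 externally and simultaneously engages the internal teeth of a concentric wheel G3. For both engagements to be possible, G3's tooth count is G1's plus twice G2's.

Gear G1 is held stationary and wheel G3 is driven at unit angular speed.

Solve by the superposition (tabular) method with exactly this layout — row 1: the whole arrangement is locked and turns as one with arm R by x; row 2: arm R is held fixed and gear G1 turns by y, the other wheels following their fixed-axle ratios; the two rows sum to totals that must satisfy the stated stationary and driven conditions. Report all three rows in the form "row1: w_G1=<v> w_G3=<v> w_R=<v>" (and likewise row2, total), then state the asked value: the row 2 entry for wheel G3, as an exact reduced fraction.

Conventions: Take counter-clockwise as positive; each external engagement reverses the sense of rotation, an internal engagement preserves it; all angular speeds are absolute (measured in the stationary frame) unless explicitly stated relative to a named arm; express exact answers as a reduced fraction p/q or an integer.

row1: w_G1=23/30 w_G3=23/30 w_R=23/30
row2: w_G1=-23/30 w_G3=7/30 w_R=0
total: w_G1=0 w_G3=1 w_R=23/30
asked value: 7/30

topology: planetary set — G1 21T / G2 24T / G3 69T, arm = carrier (Willis)
row 1: whole set turns with the arm by x
row 2 (arm held, sun turns y): ω_ring = −(21/69)·y, ω_arm = 0
boundary: total ω_sun = x + y = 0 and total ω_ring = x − (21/69)·y = 1  ⇒  y = -23/30, x = 23/30
row 2 ring = −(21/69)·(-23/30) = 7/30
totals (row 1 + row 2): sun 23/30 + (-23/30) = 0, ring 23/30 + 7/30 = 1, arm 23/30 + 0 = 23/30
asked cell (row2, ring) = 7/30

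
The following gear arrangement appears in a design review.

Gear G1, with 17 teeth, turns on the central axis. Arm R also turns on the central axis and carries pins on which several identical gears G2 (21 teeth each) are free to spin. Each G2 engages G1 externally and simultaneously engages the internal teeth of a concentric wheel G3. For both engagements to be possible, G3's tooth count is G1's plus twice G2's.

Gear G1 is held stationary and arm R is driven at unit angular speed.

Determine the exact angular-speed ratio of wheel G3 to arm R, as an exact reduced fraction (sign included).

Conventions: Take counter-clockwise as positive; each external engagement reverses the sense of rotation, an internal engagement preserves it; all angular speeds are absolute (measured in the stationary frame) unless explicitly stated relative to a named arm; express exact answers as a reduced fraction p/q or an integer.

planetary set (17T centre, 21T on arm, 59T internal) — Willis relation
ring teeth: 17 + 2·21 = 59
17(ω_sun−ω_arm) = −59(ω_ring−ω_arm),  ω_sun = 0, ω_arm = 1
ω_ring = 1 − (17/59)(0−1) = 76/59
ω_out/ω_in = 76/59

76/59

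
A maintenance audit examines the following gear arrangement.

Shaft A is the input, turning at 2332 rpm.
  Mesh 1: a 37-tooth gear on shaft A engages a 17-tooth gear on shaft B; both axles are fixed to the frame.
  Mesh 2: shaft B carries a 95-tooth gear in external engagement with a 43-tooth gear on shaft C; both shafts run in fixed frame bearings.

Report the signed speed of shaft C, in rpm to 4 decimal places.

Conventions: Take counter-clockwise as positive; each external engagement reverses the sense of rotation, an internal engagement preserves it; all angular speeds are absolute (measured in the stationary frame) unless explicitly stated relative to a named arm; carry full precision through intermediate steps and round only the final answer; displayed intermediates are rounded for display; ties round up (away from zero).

class = fixed-axis compound train [2 meshes; 2 ratios multiply, 2 sense flips]
mesh 1 [37T→17T]: ω = 2332.0000×37/17 = 5075.5294 rpm, sense flips to −
mesh 2 [95T→43T]: ω = 5075.5294×95/43 = 11213.3789 rpm, sense flips to +
signed output speed = +11213.3789 rpm

+11213.3789 rpm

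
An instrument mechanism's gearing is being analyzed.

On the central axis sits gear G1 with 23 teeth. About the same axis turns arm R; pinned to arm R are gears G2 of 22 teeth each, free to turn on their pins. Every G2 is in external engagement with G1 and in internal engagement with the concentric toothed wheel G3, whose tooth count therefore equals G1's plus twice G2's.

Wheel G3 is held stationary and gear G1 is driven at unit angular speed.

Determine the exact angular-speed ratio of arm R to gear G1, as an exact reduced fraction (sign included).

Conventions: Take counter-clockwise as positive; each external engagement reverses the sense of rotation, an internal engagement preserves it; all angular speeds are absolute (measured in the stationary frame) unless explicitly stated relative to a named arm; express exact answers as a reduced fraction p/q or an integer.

recognized (axles ride arm R): planetary set, 23/22/67 teeth
ring teeth: 23 + 2·22 = 67
23(ω_sun−ω_arm) = −67(ω_ring−ω_arm),  ω_ring = 0, ω_sun = 1
23(1−ω_arm) = −67(0−ω_arm)  ⇒  90·ω_arm = 23  ⇒  ω_arm = 23/90
ω_out/ω_in = 23/90

23/90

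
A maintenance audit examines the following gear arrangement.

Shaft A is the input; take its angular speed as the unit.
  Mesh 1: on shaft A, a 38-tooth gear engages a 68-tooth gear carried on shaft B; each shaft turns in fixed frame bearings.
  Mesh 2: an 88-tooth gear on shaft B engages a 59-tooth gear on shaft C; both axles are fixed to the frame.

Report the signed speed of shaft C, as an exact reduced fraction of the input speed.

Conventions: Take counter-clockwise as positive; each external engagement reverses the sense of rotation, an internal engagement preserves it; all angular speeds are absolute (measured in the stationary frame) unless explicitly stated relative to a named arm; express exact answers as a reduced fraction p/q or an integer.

2-mesh fixed-axis compound train (all bearings frame-fixed)
mesh 1 [38T→68T]: |ω|/ω_in = 1×38/68 = 19/34, sense flips to −
mesh 2 [88T→59T]: |ω|/ω_in = (19/34)×88/59 = 836/1003, sense flips to +
signed output speed (× input speed) = 836/1003

836/1003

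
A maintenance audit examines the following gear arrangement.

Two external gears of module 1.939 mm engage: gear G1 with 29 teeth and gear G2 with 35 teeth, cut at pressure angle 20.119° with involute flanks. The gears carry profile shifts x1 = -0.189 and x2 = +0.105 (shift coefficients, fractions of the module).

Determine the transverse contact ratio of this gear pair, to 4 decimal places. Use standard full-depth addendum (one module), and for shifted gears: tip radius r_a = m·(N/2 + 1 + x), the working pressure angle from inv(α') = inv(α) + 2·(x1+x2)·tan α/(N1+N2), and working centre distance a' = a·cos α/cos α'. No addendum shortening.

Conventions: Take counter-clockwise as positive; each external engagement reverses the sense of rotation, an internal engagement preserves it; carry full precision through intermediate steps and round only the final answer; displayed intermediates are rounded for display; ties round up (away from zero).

class = single-mesh tooth geometry [involute pair 29T × 35T, m = 1.939]
base radii: r_b1 = 26.399899, r_b2 = 31.861947
tip radii: r_a1 = 29.688029, r_a2 = 36.075095
inv(α') = inv(20.119°) + 2·(-0.189+0.105)·tan α/(29+35) = 0.01421971  ⇒  α' = 19.69899°
a' = a·cos α / cos α' = 62.0480·cos 20.119°/cos 19.69899° = 61.883483
action lengths: √(r_a1²−r_b1²) = 13.580295, √(r_a2²−r_b2²) = 16.918298
base pitch p_b = π·m·cos α = 5.719843
CR = (13.580295 + 16.918298 − 61.883483·sin 19.69899°)/5.719843 = 1.685185
contact ratio ≈ 1.6852

1.6852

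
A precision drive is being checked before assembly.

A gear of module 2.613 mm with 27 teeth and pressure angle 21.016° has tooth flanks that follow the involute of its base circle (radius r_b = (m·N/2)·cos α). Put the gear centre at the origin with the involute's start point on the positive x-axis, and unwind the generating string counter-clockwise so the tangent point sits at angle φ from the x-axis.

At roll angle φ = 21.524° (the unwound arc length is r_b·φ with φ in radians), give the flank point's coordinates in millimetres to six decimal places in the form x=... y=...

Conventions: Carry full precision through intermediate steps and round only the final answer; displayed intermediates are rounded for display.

topology: single-mesh involute geometry — m = 2.613, N = 27
pitch radius r_p = m·N/2 = 2.613·27/2 = 35.275500
base radius r_b = r_p·cos α = 35.275500·cos 21.016° = 32.928985
roll angle φ = 21.524° = 0.37566467 rad
x = r_b·(cos φ + φ·sin φ) = 35.171183
y = r_b·(sin φ − φ·cos φ) = 0.573742

x=35.171183 y=0.573742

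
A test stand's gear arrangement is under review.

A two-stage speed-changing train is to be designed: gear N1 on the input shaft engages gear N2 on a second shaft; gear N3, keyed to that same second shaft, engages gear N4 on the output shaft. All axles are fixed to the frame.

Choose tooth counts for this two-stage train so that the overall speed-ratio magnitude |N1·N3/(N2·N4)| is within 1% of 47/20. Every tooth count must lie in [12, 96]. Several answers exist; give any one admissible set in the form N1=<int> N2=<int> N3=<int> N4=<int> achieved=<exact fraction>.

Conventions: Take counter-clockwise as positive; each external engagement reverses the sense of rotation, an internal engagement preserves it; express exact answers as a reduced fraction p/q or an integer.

N1=12 N2=20 N3=47 N4=12 achieved=47/20

design class (target 47/20): fixed-axis compound train
target = 47/20 in lowest terms: an exact hit needs N1·N3 = k·47 and N2·N4 = k·20 for one integer k, every count in [12, 96]; additionally prefer no 1:1 stage (N1 ≠ N2, N3 ≠ N4)
k = 1…11: no 1:1-free in-range split of k·47 and k·20 into factor pairs; take k = 12
k = 12: N1·N3 = 564 = 12·47, N2·N4 = 240 = 20·12
achieved = 12·47/(20·12) = 47/20; |achieved − target| = 0 ≤ 47/2000 ✓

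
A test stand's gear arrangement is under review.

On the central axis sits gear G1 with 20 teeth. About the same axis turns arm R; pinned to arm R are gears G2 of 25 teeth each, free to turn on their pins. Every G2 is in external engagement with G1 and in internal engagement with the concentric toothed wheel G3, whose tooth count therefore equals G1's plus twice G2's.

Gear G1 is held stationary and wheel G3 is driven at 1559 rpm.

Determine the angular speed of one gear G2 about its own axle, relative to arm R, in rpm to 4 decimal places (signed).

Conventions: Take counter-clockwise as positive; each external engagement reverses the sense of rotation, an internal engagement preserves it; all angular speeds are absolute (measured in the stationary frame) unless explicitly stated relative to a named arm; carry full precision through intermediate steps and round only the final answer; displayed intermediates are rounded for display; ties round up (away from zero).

+970.0444 rpm

recognized (axles ride arm R): planetary set, 20/25/70 teeth
normalise by the input: solve with ω_ring = 1, then scale by 1559 rpm
ring teeth: 20 + 2·25 = 70
20(ω_sun−ω_arm) = −70(ω_ring−ω_arm),  ω_sun = 0, ω_ring = 1
20(0−ω_arm) = −70(1−ω_arm)  ⇒  90·ω_arm = 70  ⇒  ω_arm = 7/9
sun–planet mesh: 20·(0−7/9) = −25·(ω_p−ω_arm)  ⇒  ω_p−ω_arm = 28/45
scale: ω_p−ω_arm = 28/45 × 1559 rpm = +970.0444 rpm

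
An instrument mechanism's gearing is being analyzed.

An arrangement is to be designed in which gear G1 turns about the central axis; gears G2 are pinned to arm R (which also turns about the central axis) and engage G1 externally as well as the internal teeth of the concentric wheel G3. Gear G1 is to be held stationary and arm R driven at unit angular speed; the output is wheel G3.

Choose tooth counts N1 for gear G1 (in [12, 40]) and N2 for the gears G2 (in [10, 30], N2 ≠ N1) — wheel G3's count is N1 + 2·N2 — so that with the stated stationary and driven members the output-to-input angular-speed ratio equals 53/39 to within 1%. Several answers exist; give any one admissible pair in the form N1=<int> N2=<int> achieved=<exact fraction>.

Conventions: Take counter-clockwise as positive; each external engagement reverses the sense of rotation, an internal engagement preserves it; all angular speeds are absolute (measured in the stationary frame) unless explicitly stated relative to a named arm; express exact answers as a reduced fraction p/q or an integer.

topology: planetary set — design target 53/39, arm = carrier (Willis)
Willis with ω_sun = 0: ω_ring/ω_arm = (N1+N3)/N3; set equal to 53/39  ⇒  N3/N1 = 1/(53/39 − 1) = 39/14
N3 = N1 + 2·N2  ⇒  N2/N1 = (N3/N1 − 1)/2 = (39/14 − 1)/2 = 25/28
smallest multiple with N1 ≥ 12 and N2 ≥ 10: k = 1  ⇒  N1 = 1·28 = 28, N2 = 1·25 = 25 (N1 ≤ 40, N2 ≤ 30, N2 ≠ N1 ✓), N3 = 28 + 2·25 = 78
check: (N1+N3)/N3 with N1 = 28, N3 = 78 gives 53/39; |achieved − target| = 0 ≤ 53/3900 ✓

N1=28 N2=25 achieved=53/39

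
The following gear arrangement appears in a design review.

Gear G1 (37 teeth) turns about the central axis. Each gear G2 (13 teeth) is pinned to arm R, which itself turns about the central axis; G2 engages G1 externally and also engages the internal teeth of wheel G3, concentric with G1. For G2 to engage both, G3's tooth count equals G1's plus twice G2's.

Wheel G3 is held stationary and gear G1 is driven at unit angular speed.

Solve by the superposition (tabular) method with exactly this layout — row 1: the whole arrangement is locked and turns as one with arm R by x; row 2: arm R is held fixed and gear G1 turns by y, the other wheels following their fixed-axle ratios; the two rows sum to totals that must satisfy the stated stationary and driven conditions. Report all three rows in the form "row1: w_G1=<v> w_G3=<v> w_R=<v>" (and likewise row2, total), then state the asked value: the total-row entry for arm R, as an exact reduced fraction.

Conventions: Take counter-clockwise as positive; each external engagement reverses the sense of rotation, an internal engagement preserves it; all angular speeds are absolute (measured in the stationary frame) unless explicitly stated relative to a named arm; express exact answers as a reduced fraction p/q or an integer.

recognized (axles ride arm R): planetary set, 37/13/63 teeth
row 1 (train locked, turned with arm): all members turn x
row 2 (arm held, sun turns y): ω_ring = −(37/63)·y, ω_arm = 0
boundary: total ω_ring = x − (37/63)·y = 0 and total ω_sun = x + y = 1  ⇒  y = 63/100, x = 37/100
row 2 ring = −(37/63)·63/100 = -37/100
totals (row 1 + row 2): sun 37/100 + 63/100 = 1, ring 37/100 + (-37/100) = 0, arm 37/100 + 0 = 37/100
asked cell (total, arm) = 37/100

row1: w_G1=37/100 w_G3=37/100 w_R=37/100
row2: w_G1=63/100 w_G3=-37/100 w_R=0
total: w_G1=1 w_G3=0 w_R=37/100
asked value: 37/100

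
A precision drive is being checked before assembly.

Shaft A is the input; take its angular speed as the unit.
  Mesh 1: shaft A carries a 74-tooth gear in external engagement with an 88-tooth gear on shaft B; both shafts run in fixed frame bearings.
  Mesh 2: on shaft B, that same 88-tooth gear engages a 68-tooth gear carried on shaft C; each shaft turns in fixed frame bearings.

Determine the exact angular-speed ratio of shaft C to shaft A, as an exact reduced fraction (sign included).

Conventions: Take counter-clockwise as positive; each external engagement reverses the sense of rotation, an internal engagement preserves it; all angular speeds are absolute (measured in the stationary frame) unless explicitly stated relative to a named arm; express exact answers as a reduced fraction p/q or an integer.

class = fixed-axis compound train [2 meshes; 2 ratios multiply, 2 sense flips]
mesh 1 [74T→88T]: running ratio 37/44, sense −
mesh 2 [88T→68T]: running ratio 37/34, sense +
ω_out/ω_in = 37/34

37/34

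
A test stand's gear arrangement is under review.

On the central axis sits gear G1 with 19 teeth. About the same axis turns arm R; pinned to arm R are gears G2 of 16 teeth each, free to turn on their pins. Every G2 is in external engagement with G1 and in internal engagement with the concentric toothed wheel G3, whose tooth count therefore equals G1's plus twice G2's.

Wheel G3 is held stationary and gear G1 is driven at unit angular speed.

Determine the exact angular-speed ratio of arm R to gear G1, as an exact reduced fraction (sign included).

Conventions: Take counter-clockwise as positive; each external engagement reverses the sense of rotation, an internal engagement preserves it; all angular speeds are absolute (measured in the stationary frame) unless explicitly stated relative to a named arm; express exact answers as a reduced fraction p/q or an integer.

recognized (axles ride arm R): planetary set, 19/16/51 teeth
ring teeth: 19 + 2·16 = 51
19(ω_sun−ω_arm) = −51(ω_ring−ω_arm),  ω_ring = 0, ω_sun = 1
19(1−ω_arm) = −51(0−ω_arm)  ⇒  70·ω_arm = 19  ⇒  ω_arm = 19/70
ω_out/ω_in = 19/70

19/70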